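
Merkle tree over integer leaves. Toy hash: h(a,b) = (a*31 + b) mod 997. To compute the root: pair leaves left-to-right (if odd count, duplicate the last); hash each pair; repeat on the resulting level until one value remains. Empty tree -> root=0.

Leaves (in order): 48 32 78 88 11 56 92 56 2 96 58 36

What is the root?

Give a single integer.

Answer: 244

Derivation:
L0: [48, 32, 78, 88, 11, 56, 92, 56, 2, 96, 58, 36]
L1: h(48,32)=(48*31+32)%997=523 h(78,88)=(78*31+88)%997=512 h(11,56)=(11*31+56)%997=397 h(92,56)=(92*31+56)%997=914 h(2,96)=(2*31+96)%997=158 h(58,36)=(58*31+36)%997=837 -> [523, 512, 397, 914, 158, 837]
L2: h(523,512)=(523*31+512)%997=773 h(397,914)=(397*31+914)%997=260 h(158,837)=(158*31+837)%997=750 -> [773, 260, 750]
L3: h(773,260)=(773*31+260)%997=295 h(750,750)=(750*31+750)%997=72 -> [295, 72]
L4: h(295,72)=(295*31+72)%997=244 -> [244]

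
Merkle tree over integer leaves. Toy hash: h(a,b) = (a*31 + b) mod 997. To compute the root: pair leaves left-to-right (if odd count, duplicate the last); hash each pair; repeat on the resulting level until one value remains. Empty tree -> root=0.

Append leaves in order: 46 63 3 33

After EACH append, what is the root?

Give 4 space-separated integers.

Answer: 46 492 393 423

Derivation:
After append 46 (leaves=[46]):
  L0: [46]
  root=46
After append 63 (leaves=[46, 63]):
  L0: [46, 63]
  L1: h(46,63)=(46*31+63)%997=492 -> [492]
  root=492
After append 3 (leaves=[46, 63, 3]):
  L0: [46, 63, 3]
  L1: h(46,63)=(46*31+63)%997=492 h(3,3)=(3*31+3)%997=96 -> [492, 96]
  L2: h(492,96)=(492*31+96)%997=393 -> [393]
  root=393
After append 33 (leaves=[46, 63, 3, 33]):
  L0: [46, 63, 3, 33]
  L1: h(46,63)=(46*31+63)%997=492 h(3,33)=(3*31+33)%997=126 -> [492, 126]
  L2: h(492,126)=(492*31+126)%997=423 -> [423]
  root=423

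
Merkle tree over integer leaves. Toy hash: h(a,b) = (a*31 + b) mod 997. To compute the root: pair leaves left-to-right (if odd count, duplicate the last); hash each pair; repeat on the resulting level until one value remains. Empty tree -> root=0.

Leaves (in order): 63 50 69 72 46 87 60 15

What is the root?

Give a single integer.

Answer: 346

Derivation:
L0: [63, 50, 69, 72, 46, 87, 60, 15]
L1: h(63,50)=(63*31+50)%997=9 h(69,72)=(69*31+72)%997=217 h(46,87)=(46*31+87)%997=516 h(60,15)=(60*31+15)%997=878 -> [9, 217, 516, 878]
L2: h(9,217)=(9*31+217)%997=496 h(516,878)=(516*31+878)%997=922 -> [496, 922]
L3: h(496,922)=(496*31+922)%997=346 -> [346]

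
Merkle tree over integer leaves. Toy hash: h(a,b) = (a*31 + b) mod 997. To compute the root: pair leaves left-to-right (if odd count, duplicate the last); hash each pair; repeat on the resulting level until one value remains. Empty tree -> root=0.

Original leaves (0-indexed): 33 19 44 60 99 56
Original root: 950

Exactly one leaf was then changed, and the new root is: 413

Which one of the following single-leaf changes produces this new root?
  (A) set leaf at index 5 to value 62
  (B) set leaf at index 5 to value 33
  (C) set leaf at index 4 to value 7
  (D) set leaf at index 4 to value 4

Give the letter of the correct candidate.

Original leaves: [33, 19, 44, 60, 99, 56]
Target new root: 413
Try each candidate change and compute the resulting root:
Candidate A: set leaf[5] = 62 -> leaves = [33, 19, 44, 60, 99, 62]
  L0: [33, 19, 44, 60, 99, 62]
  L1: h(33,19)=(33*31+19)%997=45 h(44,60)=(44*31+60)%997=427 h(99,62)=(99*31+62)%997=140 -> [45, 427, 140]
  L2: h(45,427)=(45*31+427)%997=825 h(140,140)=(140*31+140)%997=492 -> [825, 492]
  L3: h(825,492)=(825*31+492)%997=145 -> [145]
  root = 145 != target 413
Candidate B: set leaf[5] = 33 -> leaves = [33, 19, 44, 60, 99, 33]
  L0: [33, 19, 44, 60, 99, 33]
  L1: h(33,19)=(33*31+19)%997=45 h(44,60)=(44*31+60)%997=427 h(99,33)=(99*31+33)%997=111 -> [45, 427, 111]
  L2: h(45,427)=(45*31+427)%997=825 h(111,111)=(111*31+111)%997=561 -> [825, 561]
  L3: h(825,561)=(825*31+561)%997=214 -> [214]
  root = 214 != target 413
Candidate C: set leaf[4] = 7 -> leaves = [33, 19, 44, 60, 7, 56]
  L0: [33, 19, 44, 60, 7, 56]
  L1: h(33,19)=(33*31+19)%997=45 h(44,60)=(44*31+60)%997=427 h(7,56)=(7*31+56)%997=273 -> [45, 427, 273]
  L2: h(45,427)=(45*31+427)%997=825 h(273,273)=(273*31+273)%997=760 -> [825, 760]
  L3: h(825,760)=(825*31+760)%997=413 -> [413]
  root = 413 == target 413  ** MATCH **
Candidate D: set leaf[4] = 4 -> leaves = [33, 19, 44, 60, 4, 56]
  L0: [33, 19, 44, 60, 4, 56]
  L1: h(33,19)=(33*31+19)%997=45 h(44,60)=(44*31+60)%997=427 h(4,56)=(4*31+56)%997=180 -> [45, 427, 180]
  L2: h(45,427)=(45*31+427)%997=825 h(180,180)=(180*31+180)%997=775 -> [825, 775]
  L3: h(825,775)=(825*31+775)%997=428 -> [428]
  root = 428 != target 413
Candidate C produces the target root.

Answer: C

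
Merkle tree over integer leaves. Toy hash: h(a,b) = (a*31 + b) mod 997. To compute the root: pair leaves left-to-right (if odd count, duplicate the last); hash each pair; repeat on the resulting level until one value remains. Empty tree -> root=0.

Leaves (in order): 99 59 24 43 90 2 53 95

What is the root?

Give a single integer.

Answer: 79

Derivation:
L0: [99, 59, 24, 43, 90, 2, 53, 95]
L1: h(99,59)=(99*31+59)%997=137 h(24,43)=(24*31+43)%997=787 h(90,2)=(90*31+2)%997=798 h(53,95)=(53*31+95)%997=741 -> [137, 787, 798, 741]
L2: h(137,787)=(137*31+787)%997=49 h(798,741)=(798*31+741)%997=554 -> [49, 554]
L3: h(49,554)=(49*31+554)%997=79 -> [79]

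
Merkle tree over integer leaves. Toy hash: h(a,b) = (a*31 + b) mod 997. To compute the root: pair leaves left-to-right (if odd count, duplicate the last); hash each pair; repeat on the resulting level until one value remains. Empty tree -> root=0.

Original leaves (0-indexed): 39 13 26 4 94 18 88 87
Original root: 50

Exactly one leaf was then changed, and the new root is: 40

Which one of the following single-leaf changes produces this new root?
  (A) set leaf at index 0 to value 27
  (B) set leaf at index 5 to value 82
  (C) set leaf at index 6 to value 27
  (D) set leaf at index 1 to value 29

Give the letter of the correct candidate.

Original leaves: [39, 13, 26, 4, 94, 18, 88, 87]
Target new root: 40
Try each candidate change and compute the resulting root:
Candidate A: set leaf[0] = 27 -> leaves = [27, 13, 26, 4, 94, 18, 88, 87]
  L0: [27, 13, 26, 4, 94, 18, 88, 87]
  L1: h(27,13)=(27*31+13)%997=850 h(26,4)=(26*31+4)%997=810 h(94,18)=(94*31+18)%997=938 h(88,87)=(88*31+87)%997=821 -> [850, 810, 938, 821]
  L2: h(850,810)=(850*31+810)%997=241 h(938,821)=(938*31+821)%997=986 -> [241, 986]
  L3: h(241,986)=(241*31+986)%997=481 -> [481]
  root = 481 != target 40
Candidate B: set leaf[5] = 82 -> leaves = [39, 13, 26, 4, 94, 82, 88, 87]
  L0: [39, 13, 26, 4, 94, 82, 88, 87]
  L1: h(39,13)=(39*31+13)%997=225 h(26,4)=(26*31+4)%997=810 h(94,82)=(94*31+82)%997=5 h(88,87)=(88*31+87)%997=821 -> [225, 810, 5, 821]
  L2: h(225,810)=(225*31+810)%997=806 h(5,821)=(5*31+821)%997=976 -> [806, 976]
  L3: h(806,976)=(806*31+976)%997=40 -> [40]
  root = 40 == target 40  ** MATCH **
Candidate C: set leaf[6] = 27 -> leaves = [39, 13, 26, 4, 94, 18, 27, 87]
  L0: [39, 13, 26, 4, 94, 18, 27, 87]
  L1: h(39,13)=(39*31+13)%997=225 h(26,4)=(26*31+4)%997=810 h(94,18)=(94*31+18)%997=938 h(27,87)=(27*31+87)%997=924 -> [225, 810, 938, 924]
  L2: h(225,810)=(225*31+810)%997=806 h(938,924)=(938*31+924)%997=92 -> [806, 92]
  L3: h(806,92)=(806*31+92)%997=153 -> [153]
  root = 153 != target 40
Candidate D: set leaf[1] = 29 -> leaves = [39, 29, 26, 4, 94, 18, 88, 87]
  L0: [39, 29, 26, 4, 94, 18, 88, 87]
  L1: h(39,29)=(39*31+29)%997=241 h(26,4)=(26*31+4)%997=810 h(94,18)=(94*31+18)%997=938 h(88,87)=(88*31+87)%997=821 -> [241, 810, 938, 821]
  L2: h(241,810)=(241*31+810)%997=305 h(938,821)=(938*31+821)%997=986 -> [305, 986]
  L3: h(305,986)=(305*31+986)%997=471 -> [471]
  root = 471 != target 40
Candidate B produces the target root.

Answer: B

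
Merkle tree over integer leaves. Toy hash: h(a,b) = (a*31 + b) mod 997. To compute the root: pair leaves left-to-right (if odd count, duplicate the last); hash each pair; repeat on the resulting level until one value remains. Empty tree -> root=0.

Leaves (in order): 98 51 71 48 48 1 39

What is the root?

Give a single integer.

L0: [98, 51, 71, 48, 48, 1, 39]
L1: h(98,51)=(98*31+51)%997=98 h(71,48)=(71*31+48)%997=255 h(48,1)=(48*31+1)%997=492 h(39,39)=(39*31+39)%997=251 -> [98, 255, 492, 251]
L2: h(98,255)=(98*31+255)%997=302 h(492,251)=(492*31+251)%997=548 -> [302, 548]
L3: h(302,548)=(302*31+548)%997=937 -> [937]

Answer: 937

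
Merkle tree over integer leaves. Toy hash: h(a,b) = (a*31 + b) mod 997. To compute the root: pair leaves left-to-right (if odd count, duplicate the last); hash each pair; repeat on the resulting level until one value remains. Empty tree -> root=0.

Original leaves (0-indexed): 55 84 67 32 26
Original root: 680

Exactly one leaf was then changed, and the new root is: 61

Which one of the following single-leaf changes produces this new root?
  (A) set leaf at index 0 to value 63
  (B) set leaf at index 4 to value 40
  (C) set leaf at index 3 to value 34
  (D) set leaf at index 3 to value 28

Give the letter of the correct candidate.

Original leaves: [55, 84, 67, 32, 26]
Target new root: 61
Try each candidate change and compute the resulting root:
Candidate A: set leaf[0] = 63 -> leaves = [63, 84, 67, 32, 26]
  L0: [63, 84, 67, 32, 26]
  L1: h(63,84)=(63*31+84)%997=43 h(67,32)=(67*31+32)%997=115 h(26,26)=(26*31+26)%997=832 -> [43, 115, 832]
  L2: h(43,115)=(43*31+115)%997=451 h(832,832)=(832*31+832)%997=702 -> [451, 702]
  L3: h(451,702)=(451*31+702)%997=725 -> [725]
  root = 725 != target 61
Candidate B: set leaf[4] = 40 -> leaves = [55, 84, 67, 32, 40]
  L0: [55, 84, 67, 32, 40]
  L1: h(55,84)=(55*31+84)%997=792 h(67,32)=(67*31+32)%997=115 h(40,40)=(40*31+40)%997=283 -> [792, 115, 283]
  L2: h(792,115)=(792*31+115)%997=739 h(283,283)=(283*31+283)%997=83 -> [739, 83]
  L3: h(739,83)=(739*31+83)%997=61 -> [61]
  root = 61 == target 61  ** MATCH **
Candidate C: set leaf[3] = 34 -> leaves = [55, 84, 67, 34, 26]
  L0: [55, 84, 67, 34, 26]
  L1: h(55,84)=(55*31+84)%997=792 h(67,34)=(67*31+34)%997=117 h(26,26)=(26*31+26)%997=832 -> [792, 117, 832]
  L2: h(792,117)=(792*31+117)%997=741 h(832,832)=(832*31+832)%997=702 -> [741, 702]
  L3: h(741,702)=(741*31+702)%997=742 -> [742]
  root = 742 != target 61
Candidate D: set leaf[3] = 28 -> leaves = [55, 84, 67, 28, 26]
  L0: [55, 84, 67, 28, 26]
  L1: h(55,84)=(55*31+84)%997=792 h(67,28)=(67*31+28)%997=111 h(26,26)=(26*31+26)%997=832 -> [792, 111, 832]
  L2: h(792,111)=(792*31+111)%997=735 h(832,832)=(832*31+832)%997=702 -> [735, 702]
  L3: h(735,702)=(735*31+702)%997=556 -> [556]
  root = 556 != target 61
Candidate B produces the target root.

Answer: B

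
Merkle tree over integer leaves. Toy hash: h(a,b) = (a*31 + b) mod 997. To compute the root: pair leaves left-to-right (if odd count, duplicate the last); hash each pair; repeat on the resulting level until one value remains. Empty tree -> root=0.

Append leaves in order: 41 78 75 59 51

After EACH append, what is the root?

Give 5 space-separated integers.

After append 41 (leaves=[41]):
  L0: [41]
  root=41
After append 78 (leaves=[41, 78]):
  L0: [41, 78]
  L1: h(41,78)=(41*31+78)%997=352 -> [352]
  root=352
After append 75 (leaves=[41, 78, 75]):
  L0: [41, 78, 75]
  L1: h(41,78)=(41*31+78)%997=352 h(75,75)=(75*31+75)%997=406 -> [352, 406]
  L2: h(352,406)=(352*31+406)%997=351 -> [351]
  root=351
After append 59 (leaves=[41, 78, 75, 59]):
  L0: [41, 78, 75, 59]
  L1: h(41,78)=(41*31+78)%997=352 h(75,59)=(75*31+59)%997=390 -> [352, 390]
  L2: h(352,390)=(352*31+390)%997=335 -> [335]
  root=335
After append 51 (leaves=[41, 78, 75, 59, 51]):
  L0: [41, 78, 75, 59, 51]
  L1: h(41,78)=(41*31+78)%997=352 h(75,59)=(75*31+59)%997=390 h(51,51)=(51*31+51)%997=635 -> [352, 390, 635]
  L2: h(352,390)=(352*31+390)%997=335 h(635,635)=(635*31+635)%997=380 -> [335, 380]
  L3: h(335,380)=(335*31+380)%997=795 -> [795]
  root=795

Answer: 41 352 351 335 795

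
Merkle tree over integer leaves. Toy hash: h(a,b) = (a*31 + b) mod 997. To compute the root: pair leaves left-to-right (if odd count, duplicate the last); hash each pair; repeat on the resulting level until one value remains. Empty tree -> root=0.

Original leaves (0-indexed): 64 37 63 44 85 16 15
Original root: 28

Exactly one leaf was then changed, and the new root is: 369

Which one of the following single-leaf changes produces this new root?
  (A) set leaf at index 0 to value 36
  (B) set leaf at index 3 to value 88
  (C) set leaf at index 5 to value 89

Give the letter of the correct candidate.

Original leaves: [64, 37, 63, 44, 85, 16, 15]
Target new root: 369
Try each candidate change and compute the resulting root:
Candidate A: set leaf[0] = 36 -> leaves = [36, 37, 63, 44, 85, 16, 15]
  L0: [36, 37, 63, 44, 85, 16, 15]
  L1: h(36,37)=(36*31+37)%997=156 h(63,44)=(63*31+44)%997=3 h(85,16)=(85*31+16)%997=657 h(15,15)=(15*31+15)%997=480 -> [156, 3, 657, 480]
  L2: h(156,3)=(156*31+3)%997=851 h(657,480)=(657*31+480)%997=907 -> [851, 907]
  L3: h(851,907)=(851*31+907)%997=369 -> [369]
  root = 369 == target 369  ** MATCH **
Candidate B: set leaf[3] = 88 -> leaves = [64, 37, 63, 88, 85, 16, 15]
  L0: [64, 37, 63, 88, 85, 16, 15]
  L1: h(64,37)=(64*31+37)%997=27 h(63,88)=(63*31+88)%997=47 h(85,16)=(85*31+16)%997=657 h(15,15)=(15*31+15)%997=480 -> [27, 47, 657, 480]
  L2: h(27,47)=(27*31+47)%997=884 h(657,480)=(657*31+480)%997=907 -> [884, 907]
  L3: h(884,907)=(884*31+907)%997=395 -> [395]
  root = 395 != target 369
Candidate C: set leaf[5] = 89 -> leaves = [64, 37, 63, 44, 85, 89, 15]
  L0: [64, 37, 63, 44, 85, 89, 15]
  L1: h(64,37)=(64*31+37)%997=27 h(63,44)=(63*31+44)%997=3 h(85,89)=(85*31+89)%997=730 h(15,15)=(15*31+15)%997=480 -> [27, 3, 730, 480]
  L2: h(27,3)=(27*31+3)%997=840 h(730,480)=(730*31+480)%997=179 -> [840, 179]
  L3: h(840,179)=(840*31+179)%997=297 -> [297]
  root = 297 != target 369
Candidate A produces the target root.

Answer: A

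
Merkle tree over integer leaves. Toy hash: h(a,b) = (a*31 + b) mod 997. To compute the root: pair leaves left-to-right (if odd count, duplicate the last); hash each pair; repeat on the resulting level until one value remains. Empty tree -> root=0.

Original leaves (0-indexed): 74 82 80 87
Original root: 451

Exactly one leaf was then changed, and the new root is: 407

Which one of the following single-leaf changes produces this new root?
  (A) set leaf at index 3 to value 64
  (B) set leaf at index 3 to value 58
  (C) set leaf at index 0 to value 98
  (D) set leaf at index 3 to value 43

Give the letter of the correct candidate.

Answer: D

Derivation:
Original leaves: [74, 82, 80, 87]
Target new root: 407
Try each candidate change and compute the resulting root:
Candidate A: set leaf[3] = 64 -> leaves = [74, 82, 80, 64]
  L0: [74, 82, 80, 64]
  L1: h(74,82)=(74*31+82)%997=382 h(80,64)=(80*31+64)%997=550 -> [382, 550]
  L2: h(382,550)=(382*31+550)%997=428 -> [428]
  root = 428 != target 407
Candidate B: set leaf[3] = 58 -> leaves = [74, 82, 80, 58]
  L0: [74, 82, 80, 58]
  L1: h(74,82)=(74*31+82)%997=382 h(80,58)=(80*31+58)%997=544 -> [382, 544]
  L2: h(382,544)=(382*31+544)%997=422 -> [422]
  root = 422 != target 407
Candidate C: set leaf[0] = 98 -> leaves = [98, 82, 80, 87]
  L0: [98, 82, 80, 87]
  L1: h(98,82)=(98*31+82)%997=129 h(80,87)=(80*31+87)%997=573 -> [129, 573]
  L2: h(129,573)=(129*31+573)%997=584 -> [584]
  root = 584 != target 407
Candidate D: set leaf[3] = 43 -> leaves = [74, 82, 80, 43]
  L0: [74, 82, 80, 43]
  L1: h(74,82)=(74*31+82)%997=382 h(80,43)=(80*31+43)%997=529 -> [382, 529]
  L2: h(382,529)=(382*31+529)%997=407 -> [407]
  root = 407 == target 407  ** MATCH **
Candidate D produces the target root.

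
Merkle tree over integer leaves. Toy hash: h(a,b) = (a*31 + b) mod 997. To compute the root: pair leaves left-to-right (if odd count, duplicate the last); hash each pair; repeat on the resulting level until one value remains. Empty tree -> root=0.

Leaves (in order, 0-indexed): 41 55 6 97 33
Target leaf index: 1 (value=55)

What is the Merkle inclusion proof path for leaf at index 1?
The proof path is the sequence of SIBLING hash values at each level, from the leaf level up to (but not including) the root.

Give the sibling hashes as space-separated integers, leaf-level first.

Answer: 41 283 891

Derivation:
L0 (leaves): [41, 55, 6, 97, 33], target index=1
L1: h(41,55)=(41*31+55)%997=329 [pair 0] h(6,97)=(6*31+97)%997=283 [pair 1] h(33,33)=(33*31+33)%997=59 [pair 2] -> [329, 283, 59]
  Sibling for proof at L0: 41
L2: h(329,283)=(329*31+283)%997=512 [pair 0] h(59,59)=(59*31+59)%997=891 [pair 1] -> [512, 891]
  Sibling for proof at L1: 283
L3: h(512,891)=(512*31+891)%997=811 [pair 0] -> [811]
  Sibling for proof at L2: 891
Root: 811
Proof path (sibling hashes from leaf to root): [41, 283, 891]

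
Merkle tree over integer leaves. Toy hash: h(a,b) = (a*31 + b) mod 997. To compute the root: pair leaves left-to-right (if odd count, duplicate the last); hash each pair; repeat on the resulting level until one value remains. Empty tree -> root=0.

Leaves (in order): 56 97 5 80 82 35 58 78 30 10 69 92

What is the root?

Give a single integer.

Answer: 901

Derivation:
L0: [56, 97, 5, 80, 82, 35, 58, 78, 30, 10, 69, 92]
L1: h(56,97)=(56*31+97)%997=836 h(5,80)=(5*31+80)%997=235 h(82,35)=(82*31+35)%997=583 h(58,78)=(58*31+78)%997=879 h(30,10)=(30*31+10)%997=940 h(69,92)=(69*31+92)%997=237 -> [836, 235, 583, 879, 940, 237]
L2: h(836,235)=(836*31+235)%997=229 h(583,879)=(583*31+879)%997=9 h(940,237)=(940*31+237)%997=464 -> [229, 9, 464]
L3: h(229,9)=(229*31+9)%997=129 h(464,464)=(464*31+464)%997=890 -> [129, 890]
L4: h(129,890)=(129*31+890)%997=901 -> [901]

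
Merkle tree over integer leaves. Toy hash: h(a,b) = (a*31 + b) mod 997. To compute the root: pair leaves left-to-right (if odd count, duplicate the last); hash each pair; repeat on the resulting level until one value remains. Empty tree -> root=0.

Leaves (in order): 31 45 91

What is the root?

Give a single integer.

L0: [31, 45, 91]
L1: h(31,45)=(31*31+45)%997=9 h(91,91)=(91*31+91)%997=918 -> [9, 918]
L2: h(9,918)=(9*31+918)%997=200 -> [200]

Answer: 200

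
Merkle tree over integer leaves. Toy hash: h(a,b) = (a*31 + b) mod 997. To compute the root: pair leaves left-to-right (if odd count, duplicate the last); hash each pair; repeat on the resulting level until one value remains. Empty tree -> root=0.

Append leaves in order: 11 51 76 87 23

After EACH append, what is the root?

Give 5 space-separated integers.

Answer: 11 392 626 637 428

Derivation:
After append 11 (leaves=[11]):
  L0: [11]
  root=11
After append 51 (leaves=[11, 51]):
  L0: [11, 51]
  L1: h(11,51)=(11*31+51)%997=392 -> [392]
  root=392
After append 76 (leaves=[11, 51, 76]):
  L0: [11, 51, 76]
  L1: h(11,51)=(11*31+51)%997=392 h(76,76)=(76*31+76)%997=438 -> [392, 438]
  L2: h(392,438)=(392*31+438)%997=626 -> [626]
  root=626
After append 87 (leaves=[11, 51, 76, 87]):
  L0: [11, 51, 76, 87]
  L1: h(11,51)=(11*31+51)%997=392 h(76,87)=(76*31+87)%997=449 -> [392, 449]
  L2: h(392,449)=(392*31+449)%997=637 -> [637]
  root=637
After append 23 (leaves=[11, 51, 76, 87, 23]):
  L0: [11, 51, 76, 87, 23]
  L1: h(11,51)=(11*31+51)%997=392 h(76,87)=(76*31+87)%997=449 h(23,23)=(23*31+23)%997=736 -> [392, 449, 736]
  L2: h(392,449)=(392*31+449)%997=637 h(736,736)=(736*31+736)%997=621 -> [637, 621]
  L3: h(637,621)=(637*31+621)%997=428 -> [428]
  root=428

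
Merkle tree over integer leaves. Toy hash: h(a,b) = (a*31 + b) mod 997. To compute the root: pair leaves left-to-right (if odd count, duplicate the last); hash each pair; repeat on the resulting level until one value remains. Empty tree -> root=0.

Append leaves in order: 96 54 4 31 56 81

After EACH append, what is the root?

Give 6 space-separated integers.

Answer: 96 39 340 367 925 728

Derivation:
After append 96 (leaves=[96]):
  L0: [96]
  root=96
After append 54 (leaves=[96, 54]):
  L0: [96, 54]
  L1: h(96,54)=(96*31+54)%997=39 -> [39]
  root=39
After append 4 (leaves=[96, 54, 4]):
  L0: [96, 54, 4]
  L1: h(96,54)=(96*31+54)%997=39 h(4,4)=(4*31+4)%997=128 -> [39, 128]
  L2: h(39,128)=(39*31+128)%997=340 -> [340]
  root=340
After append 31 (leaves=[96, 54, 4, 31]):
  L0: [96, 54, 4, 31]
  L1: h(96,54)=(96*31+54)%997=39 h(4,31)=(4*31+31)%997=155 -> [39, 155]
  L2: h(39,155)=(39*31+155)%997=367 -> [367]
  root=367
After append 56 (leaves=[96, 54, 4, 31, 56]):
  L0: [96, 54, 4, 31, 56]
  L1: h(96,54)=(96*31+54)%997=39 h(4,31)=(4*31+31)%997=155 h(56,56)=(56*31+56)%997=795 -> [39, 155, 795]
  L2: h(39,155)=(39*31+155)%997=367 h(795,795)=(795*31+795)%997=515 -> [367, 515]
  L3: h(367,515)=(367*31+515)%997=925 -> [925]
  root=925
After append 81 (leaves=[96, 54, 4, 31, 56, 81]):
  L0: [96, 54, 4, 31, 56, 81]
  L1: h(96,54)=(96*31+54)%997=39 h(4,31)=(4*31+31)%997=155 h(56,81)=(56*31+81)%997=820 -> [39, 155, 820]
  L2: h(39,155)=(39*31+155)%997=367 h(820,820)=(820*31+820)%997=318 -> [367, 318]
  L3: h(367,318)=(367*31+318)%997=728 -> [728]
  root=728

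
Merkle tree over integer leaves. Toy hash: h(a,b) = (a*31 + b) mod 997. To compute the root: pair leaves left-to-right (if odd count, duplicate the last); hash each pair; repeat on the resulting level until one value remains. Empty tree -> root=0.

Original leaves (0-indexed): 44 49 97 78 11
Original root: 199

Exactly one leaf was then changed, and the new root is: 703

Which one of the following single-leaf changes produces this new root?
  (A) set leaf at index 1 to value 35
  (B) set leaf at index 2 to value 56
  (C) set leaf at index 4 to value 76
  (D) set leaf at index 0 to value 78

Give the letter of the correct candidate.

Answer: A

Derivation:
Original leaves: [44, 49, 97, 78, 11]
Target new root: 703
Try each candidate change and compute the resulting root:
Candidate A: set leaf[1] = 35 -> leaves = [44, 35, 97, 78, 11]
  L0: [44, 35, 97, 78, 11]
  L1: h(44,35)=(44*31+35)%997=402 h(97,78)=(97*31+78)%997=94 h(11,11)=(11*31+11)%997=352 -> [402, 94, 352]
  L2: h(402,94)=(402*31+94)%997=592 h(352,352)=(352*31+352)%997=297 -> [592, 297]
  L3: h(592,297)=(592*31+297)%997=703 -> [703]
  root = 703 == target 703  ** MATCH **
Candidate B: set leaf[2] = 56 -> leaves = [44, 49, 56, 78, 11]
  L0: [44, 49, 56, 78, 11]
  L1: h(44,49)=(44*31+49)%997=416 h(56,78)=(56*31+78)%997=817 h(11,11)=(11*31+11)%997=352 -> [416, 817, 352]
  L2: h(416,817)=(416*31+817)%997=752 h(352,352)=(352*31+352)%997=297 -> [752, 297]
  L3: h(752,297)=(752*31+297)%997=678 -> [678]
  root = 678 != target 703
Candidate C: set leaf[4] = 76 -> leaves = [44, 49, 97, 78, 76]
  L0: [44, 49, 97, 78, 76]
  L1: h(44,49)=(44*31+49)%997=416 h(97,78)=(97*31+78)%997=94 h(76,76)=(76*31+76)%997=438 -> [416, 94, 438]
  L2: h(416,94)=(416*31+94)%997=29 h(438,438)=(438*31+438)%997=58 -> [29, 58]
  L3: h(29,58)=(29*31+58)%997=957 -> [957]
  root = 957 != target 703
Candidate D: set leaf[0] = 78 -> leaves = [78, 49, 97, 78, 11]
  L0: [78, 49, 97, 78, 11]
  L1: h(78,49)=(78*31+49)%997=473 h(97,78)=(97*31+78)%997=94 h(11,11)=(11*31+11)%997=352 -> [473, 94, 352]
  L2: h(473,94)=(473*31+94)%997=799 h(352,352)=(352*31+352)%997=297 -> [799, 297]
  L3: h(799,297)=(799*31+297)%997=141 -> [141]
  root = 141 != target 703
Candidate A produces the target root.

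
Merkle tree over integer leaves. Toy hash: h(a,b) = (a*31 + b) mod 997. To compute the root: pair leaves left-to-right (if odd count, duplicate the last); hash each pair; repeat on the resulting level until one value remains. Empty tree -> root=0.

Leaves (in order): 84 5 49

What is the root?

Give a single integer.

L0: [84, 5, 49]
L1: h(84,5)=(84*31+5)%997=615 h(49,49)=(49*31+49)%997=571 -> [615, 571]
L2: h(615,571)=(615*31+571)%997=693 -> [693]

Answer: 693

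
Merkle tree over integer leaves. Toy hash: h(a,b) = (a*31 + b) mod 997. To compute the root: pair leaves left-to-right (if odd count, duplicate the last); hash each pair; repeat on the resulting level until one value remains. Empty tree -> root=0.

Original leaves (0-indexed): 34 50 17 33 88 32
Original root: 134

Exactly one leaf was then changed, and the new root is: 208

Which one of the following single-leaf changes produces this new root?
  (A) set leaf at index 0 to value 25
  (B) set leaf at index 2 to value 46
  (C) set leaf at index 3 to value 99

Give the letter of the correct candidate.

Original leaves: [34, 50, 17, 33, 88, 32]
Target new root: 208
Try each candidate change and compute the resulting root:
Candidate A: set leaf[0] = 25 -> leaves = [25, 50, 17, 33, 88, 32]
  L0: [25, 50, 17, 33, 88, 32]
  L1: h(25,50)=(25*31+50)%997=825 h(17,33)=(17*31+33)%997=560 h(88,32)=(88*31+32)%997=766 -> [825, 560, 766]
  L2: h(825,560)=(825*31+560)%997=213 h(766,766)=(766*31+766)%997=584 -> [213, 584]
  L3: h(213,584)=(213*31+584)%997=208 -> [208]
  root = 208 == target 208  ** MATCH **
Candidate B: set leaf[2] = 46 -> leaves = [34, 50, 46, 33, 88, 32]
  L0: [34, 50, 46, 33, 88, 32]
  L1: h(34,50)=(34*31+50)%997=107 h(46,33)=(46*31+33)%997=462 h(88,32)=(88*31+32)%997=766 -> [107, 462, 766]
  L2: h(107,462)=(107*31+462)%997=788 h(766,766)=(766*31+766)%997=584 -> [788, 584]
  L3: h(788,584)=(788*31+584)%997=87 -> [87]
  root = 87 != target 208
Candidate C: set leaf[3] = 99 -> leaves = [34, 50, 17, 99, 88, 32]
  L0: [34, 50, 17, 99, 88, 32]
  L1: h(34,50)=(34*31+50)%997=107 h(17,99)=(17*31+99)%997=626 h(88,32)=(88*31+32)%997=766 -> [107, 626, 766]
  L2: h(107,626)=(107*31+626)%997=952 h(766,766)=(766*31+766)%997=584 -> [952, 584]
  L3: h(952,584)=(952*31+584)%997=186 -> [186]
  root = 186 != target 208
Candidate A produces the target root.

Answer: A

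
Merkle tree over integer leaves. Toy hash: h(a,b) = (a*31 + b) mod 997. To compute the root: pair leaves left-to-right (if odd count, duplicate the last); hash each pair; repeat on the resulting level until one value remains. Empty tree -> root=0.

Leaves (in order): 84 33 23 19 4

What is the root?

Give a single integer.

Answer: 649

Derivation:
L0: [84, 33, 23, 19, 4]
L1: h(84,33)=(84*31+33)%997=643 h(23,19)=(23*31+19)%997=732 h(4,4)=(4*31+4)%997=128 -> [643, 732, 128]
L2: h(643,732)=(643*31+732)%997=725 h(128,128)=(128*31+128)%997=108 -> [725, 108]
L3: h(725,108)=(725*31+108)%997=649 -> [649]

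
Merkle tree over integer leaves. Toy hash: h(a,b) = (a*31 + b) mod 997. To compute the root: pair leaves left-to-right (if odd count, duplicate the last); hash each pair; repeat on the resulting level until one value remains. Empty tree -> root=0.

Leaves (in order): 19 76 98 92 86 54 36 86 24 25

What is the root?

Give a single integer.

L0: [19, 76, 98, 92, 86, 54, 36, 86, 24, 25]
L1: h(19,76)=(19*31+76)%997=665 h(98,92)=(98*31+92)%997=139 h(86,54)=(86*31+54)%997=726 h(36,86)=(36*31+86)%997=205 h(24,25)=(24*31+25)%997=769 -> [665, 139, 726, 205, 769]
L2: h(665,139)=(665*31+139)%997=814 h(726,205)=(726*31+205)%997=777 h(769,769)=(769*31+769)%997=680 -> [814, 777, 680]
L3: h(814,777)=(814*31+777)%997=89 h(680,680)=(680*31+680)%997=823 -> [89, 823]
L4: h(89,823)=(89*31+823)%997=591 -> [591]

Answer: 591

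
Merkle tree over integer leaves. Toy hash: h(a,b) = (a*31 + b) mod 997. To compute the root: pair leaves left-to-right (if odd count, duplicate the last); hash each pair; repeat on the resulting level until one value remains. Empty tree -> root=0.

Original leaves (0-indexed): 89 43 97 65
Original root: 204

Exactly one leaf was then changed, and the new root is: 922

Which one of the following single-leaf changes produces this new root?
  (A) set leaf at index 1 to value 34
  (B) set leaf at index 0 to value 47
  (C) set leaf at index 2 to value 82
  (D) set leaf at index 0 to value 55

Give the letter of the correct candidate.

Answer: A

Derivation:
Original leaves: [89, 43, 97, 65]
Target new root: 922
Try each candidate change and compute the resulting root:
Candidate A: set leaf[1] = 34 -> leaves = [89, 34, 97, 65]
  L0: [89, 34, 97, 65]
  L1: h(89,34)=(89*31+34)%997=799 h(97,65)=(97*31+65)%997=81 -> [799, 81]
  L2: h(799,81)=(799*31+81)%997=922 -> [922]
  root = 922 == target 922  ** MATCH **
Candidate B: set leaf[0] = 47 -> leaves = [47, 43, 97, 65]
  L0: [47, 43, 97, 65]
  L1: h(47,43)=(47*31+43)%997=503 h(97,65)=(97*31+65)%997=81 -> [503, 81]
  L2: h(503,81)=(503*31+81)%997=719 -> [719]
  root = 719 != target 922
Candidate C: set leaf[2] = 82 -> leaves = [89, 43, 82, 65]
  L0: [89, 43, 82, 65]
  L1: h(89,43)=(89*31+43)%997=808 h(82,65)=(82*31+65)%997=613 -> [808, 613]
  L2: h(808,613)=(808*31+613)%997=736 -> [736]
  root = 736 != target 922
Candidate D: set leaf[0] = 55 -> leaves = [55, 43, 97, 65]
  L0: [55, 43, 97, 65]
  L1: h(55,43)=(55*31+43)%997=751 h(97,65)=(97*31+65)%997=81 -> [751, 81]
  L2: h(751,81)=(751*31+81)%997=431 -> [431]
  root = 431 != target 922
Candidate A produces the target root.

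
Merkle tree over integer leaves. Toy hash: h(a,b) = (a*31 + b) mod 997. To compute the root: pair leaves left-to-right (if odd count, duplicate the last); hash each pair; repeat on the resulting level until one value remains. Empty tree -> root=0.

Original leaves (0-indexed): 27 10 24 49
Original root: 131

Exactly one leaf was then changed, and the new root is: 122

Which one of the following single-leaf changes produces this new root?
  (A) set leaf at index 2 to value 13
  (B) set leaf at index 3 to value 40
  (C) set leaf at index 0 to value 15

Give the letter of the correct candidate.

Original leaves: [27, 10, 24, 49]
Target new root: 122
Try each candidate change and compute the resulting root:
Candidate A: set leaf[2] = 13 -> leaves = [27, 10, 13, 49]
  L0: [27, 10, 13, 49]
  L1: h(27,10)=(27*31+10)%997=847 h(13,49)=(13*31+49)%997=452 -> [847, 452]
  L2: h(847,452)=(847*31+452)%997=787 -> [787]
  root = 787 != target 122
Candidate B: set leaf[3] = 40 -> leaves = [27, 10, 24, 40]
  L0: [27, 10, 24, 40]
  L1: h(27,10)=(27*31+10)%997=847 h(24,40)=(24*31+40)%997=784 -> [847, 784]
  L2: h(847,784)=(847*31+784)%997=122 -> [122]
  root = 122 == target 122  ** MATCH **
Candidate C: set leaf[0] = 15 -> leaves = [15, 10, 24, 49]
  L0: [15, 10, 24, 49]
  L1: h(15,10)=(15*31+10)%997=475 h(24,49)=(24*31+49)%997=793 -> [475, 793]
  L2: h(475,793)=(475*31+793)%997=563 -> [563]
  root = 563 != target 122
Candidate B produces the target root.

Answer: B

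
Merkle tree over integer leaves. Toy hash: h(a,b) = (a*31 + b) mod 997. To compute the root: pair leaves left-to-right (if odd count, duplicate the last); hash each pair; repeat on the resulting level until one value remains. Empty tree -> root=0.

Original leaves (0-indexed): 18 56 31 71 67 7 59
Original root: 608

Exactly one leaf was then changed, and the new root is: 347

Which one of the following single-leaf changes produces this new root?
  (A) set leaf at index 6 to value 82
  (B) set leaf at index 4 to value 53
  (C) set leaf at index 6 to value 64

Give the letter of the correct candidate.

Answer: A

Derivation:
Original leaves: [18, 56, 31, 71, 67, 7, 59]
Target new root: 347
Try each candidate change and compute the resulting root:
Candidate A: set leaf[6] = 82 -> leaves = [18, 56, 31, 71, 67, 7, 82]
  L0: [18, 56, 31, 71, 67, 7, 82]
  L1: h(18,56)=(18*31+56)%997=614 h(31,71)=(31*31+71)%997=35 h(67,7)=(67*31+7)%997=90 h(82,82)=(82*31+82)%997=630 -> [614, 35, 90, 630]
  L2: h(614,35)=(614*31+35)%997=126 h(90,630)=(90*31+630)%997=429 -> [126, 429]
  L3: h(126,429)=(126*31+429)%997=347 -> [347]
  root = 347 == target 347  ** MATCH **
Candidate B: set leaf[4] = 53 -> leaves = [18, 56, 31, 71, 53, 7, 59]
  L0: [18, 56, 31, 71, 53, 7, 59]
  L1: h(18,56)=(18*31+56)%997=614 h(31,71)=(31*31+71)%997=35 h(53,7)=(53*31+7)%997=653 h(59,59)=(59*31+59)%997=891 -> [614, 35, 653, 891]
  L2: h(614,35)=(614*31+35)%997=126 h(653,891)=(653*31+891)%997=197 -> [126, 197]
  L3: h(126,197)=(126*31+197)%997=115 -> [115]
  root = 115 != target 347
Candidate C: set leaf[6] = 64 -> leaves = [18, 56, 31, 71, 67, 7, 64]
  L0: [18, 56, 31, 71, 67, 7, 64]
  L1: h(18,56)=(18*31+56)%997=614 h(31,71)=(31*31+71)%997=35 h(67,7)=(67*31+7)%997=90 h(64,64)=(64*31+64)%997=54 -> [614, 35, 90, 54]
  L2: h(614,35)=(614*31+35)%997=126 h(90,54)=(90*31+54)%997=850 -> [126, 850]
  L3: h(126,850)=(126*31+850)%997=768 -> [768]
  root = 768 != target 347
Candidate A produces the target root.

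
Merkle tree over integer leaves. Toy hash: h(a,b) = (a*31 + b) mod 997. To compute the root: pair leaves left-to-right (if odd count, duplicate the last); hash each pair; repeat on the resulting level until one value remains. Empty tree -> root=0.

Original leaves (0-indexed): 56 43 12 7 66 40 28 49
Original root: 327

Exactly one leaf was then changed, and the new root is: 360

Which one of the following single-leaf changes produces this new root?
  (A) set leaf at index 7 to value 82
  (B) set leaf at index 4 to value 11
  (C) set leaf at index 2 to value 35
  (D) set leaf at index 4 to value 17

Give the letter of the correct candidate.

Original leaves: [56, 43, 12, 7, 66, 40, 28, 49]
Target new root: 360
Try each candidate change and compute the resulting root:
Candidate A: set leaf[7] = 82 -> leaves = [56, 43, 12, 7, 66, 40, 28, 82]
  L0: [56, 43, 12, 7, 66, 40, 28, 82]
  L1: h(56,43)=(56*31+43)%997=782 h(12,7)=(12*31+7)%997=379 h(66,40)=(66*31+40)%997=92 h(28,82)=(28*31+82)%997=950 -> [782, 379, 92, 950]
  L2: h(782,379)=(782*31+379)%997=693 h(92,950)=(92*31+950)%997=811 -> [693, 811]
  L3: h(693,811)=(693*31+811)%997=360 -> [360]
  root = 360 == target 360  ** MATCH **
Candidate B: set leaf[4] = 11 -> leaves = [56, 43, 12, 7, 11, 40, 28, 49]
  L0: [56, 43, 12, 7, 11, 40, 28, 49]
  L1: h(56,43)=(56*31+43)%997=782 h(12,7)=(12*31+7)%997=379 h(11,40)=(11*31+40)%997=381 h(28,49)=(28*31+49)%997=917 -> [782, 379, 381, 917]
  L2: h(782,379)=(782*31+379)%997=693 h(381,917)=(381*31+917)%997=764 -> [693, 764]
  L3: h(693,764)=(693*31+764)%997=313 -> [313]
  root = 313 != target 360
Candidate C: set leaf[2] = 35 -> leaves = [56, 43, 35, 7, 66, 40, 28, 49]
  L0: [56, 43, 35, 7, 66, 40, 28, 49]
  L1: h(56,43)=(56*31+43)%997=782 h(35,7)=(35*31+7)%997=95 h(66,40)=(66*31+40)%997=92 h(28,49)=(28*31+49)%997=917 -> [782, 95, 92, 917]
  L2: h(782,95)=(782*31+95)%997=409 h(92,917)=(92*31+917)%997=778 -> [409, 778]
  L3: h(409,778)=(409*31+778)%997=496 -> [496]
  root = 496 != target 360
Candidate D: set leaf[4] = 17 -> leaves = [56, 43, 12, 7, 17, 40, 28, 49]
  L0: [56, 43, 12, 7, 17, 40, 28, 49]
  L1: h(56,43)=(56*31+43)%997=782 h(12,7)=(12*31+7)%997=379 h(17,40)=(17*31+40)%997=567 h(28,49)=(28*31+49)%997=917 -> [782, 379, 567, 917]
  L2: h(782,379)=(782*31+379)%997=693 h(567,917)=(567*31+917)%997=548 -> [693, 548]
  L3: h(693,548)=(693*31+548)%997=97 -> [97]
  root = 97 != target 360
Candidate A produces the target root.

Answer: A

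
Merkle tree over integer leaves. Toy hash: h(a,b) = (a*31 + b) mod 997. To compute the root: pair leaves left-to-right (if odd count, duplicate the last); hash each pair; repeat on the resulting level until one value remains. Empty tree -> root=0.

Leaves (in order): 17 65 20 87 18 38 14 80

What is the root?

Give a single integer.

L0: [17, 65, 20, 87, 18, 38, 14, 80]
L1: h(17,65)=(17*31+65)%997=592 h(20,87)=(20*31+87)%997=707 h(18,38)=(18*31+38)%997=596 h(14,80)=(14*31+80)%997=514 -> [592, 707, 596, 514]
L2: h(592,707)=(592*31+707)%997=116 h(596,514)=(596*31+514)%997=47 -> [116, 47]
L3: h(116,47)=(116*31+47)%997=652 -> [652]

Answer: 652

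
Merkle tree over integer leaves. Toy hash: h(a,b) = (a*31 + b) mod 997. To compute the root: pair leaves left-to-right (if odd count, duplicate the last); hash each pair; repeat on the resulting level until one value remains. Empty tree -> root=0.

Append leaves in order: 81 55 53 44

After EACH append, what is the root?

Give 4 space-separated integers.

After append 81 (leaves=[81]):
  L0: [81]
  root=81
After append 55 (leaves=[81, 55]):
  L0: [81, 55]
  L1: h(81,55)=(81*31+55)%997=572 -> [572]
  root=572
After append 53 (leaves=[81, 55, 53]):
  L0: [81, 55, 53]
  L1: h(81,55)=(81*31+55)%997=572 h(53,53)=(53*31+53)%997=699 -> [572, 699]
  L2: h(572,699)=(572*31+699)%997=485 -> [485]
  root=485
After append 44 (leaves=[81, 55, 53, 44]):
  L0: [81, 55, 53, 44]
  L1: h(81,55)=(81*31+55)%997=572 h(53,44)=(53*31+44)%997=690 -> [572, 690]
  L2: h(572,690)=(572*31+690)%997=476 -> [476]
  root=476

Answer: 81 572 485 476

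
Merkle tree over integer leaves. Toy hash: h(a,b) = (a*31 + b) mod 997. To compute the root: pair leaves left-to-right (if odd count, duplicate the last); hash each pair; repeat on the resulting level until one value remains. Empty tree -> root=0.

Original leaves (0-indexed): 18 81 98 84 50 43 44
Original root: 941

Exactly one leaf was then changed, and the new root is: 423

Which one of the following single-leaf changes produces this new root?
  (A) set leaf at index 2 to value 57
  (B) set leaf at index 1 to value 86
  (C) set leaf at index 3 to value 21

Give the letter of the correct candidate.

Original leaves: [18, 81, 98, 84, 50, 43, 44]
Target new root: 423
Try each candidate change and compute the resulting root:
Candidate A: set leaf[2] = 57 -> leaves = [18, 81, 57, 84, 50, 43, 44]
  L0: [18, 81, 57, 84, 50, 43, 44]
  L1: h(18,81)=(18*31+81)%997=639 h(57,84)=(57*31+84)%997=854 h(50,43)=(50*31+43)%997=596 h(44,44)=(44*31+44)%997=411 -> [639, 854, 596, 411]
  L2: h(639,854)=(639*31+854)%997=723 h(596,411)=(596*31+411)%997=941 -> [723, 941]
  L3: h(723,941)=(723*31+941)%997=423 -> [423]
  root = 423 == target 423  ** MATCH **
Candidate B: set leaf[1] = 86 -> leaves = [18, 86, 98, 84, 50, 43, 44]
  L0: [18, 86, 98, 84, 50, 43, 44]
  L1: h(18,86)=(18*31+86)%997=644 h(98,84)=(98*31+84)%997=131 h(50,43)=(50*31+43)%997=596 h(44,44)=(44*31+44)%997=411 -> [644, 131, 596, 411]
  L2: h(644,131)=(644*31+131)%997=155 h(596,411)=(596*31+411)%997=941 -> [155, 941]
  L3: h(155,941)=(155*31+941)%997=761 -> [761]
  root = 761 != target 423
Candidate C: set leaf[3] = 21 -> leaves = [18, 81, 98, 21, 50, 43, 44]
  L0: [18, 81, 98, 21, 50, 43, 44]
  L1: h(18,81)=(18*31+81)%997=639 h(98,21)=(98*31+21)%997=68 h(50,43)=(50*31+43)%997=596 h(44,44)=(44*31+44)%997=411 -> [639, 68, 596, 411]
  L2: h(639,68)=(639*31+68)%997=934 h(596,411)=(596*31+411)%997=941 -> [934, 941]
  L3: h(934,941)=(934*31+941)%997=982 -> [982]
  root = 982 != target 423
Candidate A produces the target root.

Answer: A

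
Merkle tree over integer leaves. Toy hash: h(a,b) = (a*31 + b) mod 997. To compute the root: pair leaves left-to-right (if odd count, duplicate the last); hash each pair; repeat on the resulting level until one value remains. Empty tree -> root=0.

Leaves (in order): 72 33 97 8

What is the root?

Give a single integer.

L0: [72, 33, 97, 8]
L1: h(72,33)=(72*31+33)%997=271 h(97,8)=(97*31+8)%997=24 -> [271, 24]
L2: h(271,24)=(271*31+24)%997=449 -> [449]

Answer: 449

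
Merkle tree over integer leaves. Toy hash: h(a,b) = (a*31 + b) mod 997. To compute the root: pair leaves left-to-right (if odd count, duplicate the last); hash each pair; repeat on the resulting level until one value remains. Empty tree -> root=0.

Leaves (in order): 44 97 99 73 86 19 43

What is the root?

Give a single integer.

L0: [44, 97, 99, 73, 86, 19, 43]
L1: h(44,97)=(44*31+97)%997=464 h(99,73)=(99*31+73)%997=151 h(86,19)=(86*31+19)%997=691 h(43,43)=(43*31+43)%997=379 -> [464, 151, 691, 379]
L2: h(464,151)=(464*31+151)%997=577 h(691,379)=(691*31+379)%997=863 -> [577, 863]
L3: h(577,863)=(577*31+863)%997=804 -> [804]

Answer: 804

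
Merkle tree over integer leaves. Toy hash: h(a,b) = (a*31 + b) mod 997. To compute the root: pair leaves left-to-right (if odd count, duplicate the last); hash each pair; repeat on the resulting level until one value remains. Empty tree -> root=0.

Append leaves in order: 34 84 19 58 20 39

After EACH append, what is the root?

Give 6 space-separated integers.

After append 34 (leaves=[34]):
  L0: [34]
  root=34
After append 84 (leaves=[34, 84]):
  L0: [34, 84]
  L1: h(34,84)=(34*31+84)%997=141 -> [141]
  root=141
After append 19 (leaves=[34, 84, 19]):
  L0: [34, 84, 19]
  L1: h(34,84)=(34*31+84)%997=141 h(19,19)=(19*31+19)%997=608 -> [141, 608]
  L2: h(141,608)=(141*31+608)%997=991 -> [991]
  root=991
After append 58 (leaves=[34, 84, 19, 58]):
  L0: [34, 84, 19, 58]
  L1: h(34,84)=(34*31+84)%997=141 h(19,58)=(19*31+58)%997=647 -> [141, 647]
  L2: h(141,647)=(141*31+647)%997=33 -> [33]
  root=33
After append 20 (leaves=[34, 84, 19, 58, 20]):
  L0: [34, 84, 19, 58, 20]
  L1: h(34,84)=(34*31+84)%997=141 h(19,58)=(19*31+58)%997=647 h(20,20)=(20*31+20)%997=640 -> [141, 647, 640]
  L2: h(141,647)=(141*31+647)%997=33 h(640,640)=(640*31+640)%997=540 -> [33, 540]
  L3: h(33,540)=(33*31+540)%997=566 -> [566]
  root=566
After append 39 (leaves=[34, 84, 19, 58, 20, 39]):
  L0: [34, 84, 19, 58, 20, 39]
  L1: h(34,84)=(34*31+84)%997=141 h(19,58)=(19*31+58)%997=647 h(20,39)=(20*31+39)%997=659 -> [141, 647, 659]
  L2: h(141,647)=(141*31+647)%997=33 h(659,659)=(659*31+659)%997=151 -> [33, 151]
  L3: h(33,151)=(33*31+151)%997=177 -> [177]
  root=177

Answer: 34 141 991 33 566 177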